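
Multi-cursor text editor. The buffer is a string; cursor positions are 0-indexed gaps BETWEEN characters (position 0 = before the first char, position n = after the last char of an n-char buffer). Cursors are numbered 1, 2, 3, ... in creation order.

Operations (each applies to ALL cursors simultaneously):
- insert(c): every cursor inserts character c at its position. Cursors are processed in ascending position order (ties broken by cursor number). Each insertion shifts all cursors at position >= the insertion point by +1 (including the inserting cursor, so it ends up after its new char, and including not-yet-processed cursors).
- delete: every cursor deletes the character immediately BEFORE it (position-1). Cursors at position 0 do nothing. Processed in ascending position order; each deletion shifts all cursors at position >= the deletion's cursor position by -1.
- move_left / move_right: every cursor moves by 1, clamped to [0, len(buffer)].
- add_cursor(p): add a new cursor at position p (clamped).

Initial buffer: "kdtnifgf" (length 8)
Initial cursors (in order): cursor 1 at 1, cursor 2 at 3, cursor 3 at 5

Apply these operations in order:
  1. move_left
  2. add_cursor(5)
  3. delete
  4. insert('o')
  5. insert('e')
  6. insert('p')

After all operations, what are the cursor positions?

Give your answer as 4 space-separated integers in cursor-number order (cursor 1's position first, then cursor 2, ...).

After op 1 (move_left): buffer="kdtnifgf" (len 8), cursors c1@0 c2@2 c3@4, authorship ........
After op 2 (add_cursor(5)): buffer="kdtnifgf" (len 8), cursors c1@0 c2@2 c3@4 c4@5, authorship ........
After op 3 (delete): buffer="ktfgf" (len 5), cursors c1@0 c2@1 c3@2 c4@2, authorship .....
After op 4 (insert('o')): buffer="okotoofgf" (len 9), cursors c1@1 c2@3 c3@6 c4@6, authorship 1.2.34...
After op 5 (insert('e')): buffer="oekoetooeefgf" (len 13), cursors c1@2 c2@5 c3@10 c4@10, authorship 11.22.3434...
After op 6 (insert('p')): buffer="oepkoeptooeeppfgf" (len 17), cursors c1@3 c2@7 c3@14 c4@14, authorship 111.222.343434...

Answer: 3 7 14 14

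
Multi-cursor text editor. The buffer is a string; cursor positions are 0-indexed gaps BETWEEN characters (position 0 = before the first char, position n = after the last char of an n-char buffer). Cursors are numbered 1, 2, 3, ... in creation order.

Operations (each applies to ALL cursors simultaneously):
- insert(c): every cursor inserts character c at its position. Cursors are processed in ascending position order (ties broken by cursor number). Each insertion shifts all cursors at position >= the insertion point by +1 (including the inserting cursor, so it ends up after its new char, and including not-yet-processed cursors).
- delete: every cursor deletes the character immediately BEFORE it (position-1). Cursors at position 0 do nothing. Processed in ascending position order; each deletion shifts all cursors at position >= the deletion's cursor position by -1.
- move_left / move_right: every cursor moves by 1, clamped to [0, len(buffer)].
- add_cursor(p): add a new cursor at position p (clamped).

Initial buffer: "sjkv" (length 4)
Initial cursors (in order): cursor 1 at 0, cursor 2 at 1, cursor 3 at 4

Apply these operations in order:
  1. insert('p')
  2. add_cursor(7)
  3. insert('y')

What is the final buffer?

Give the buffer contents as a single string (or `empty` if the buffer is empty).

After op 1 (insert('p')): buffer="pspjkvp" (len 7), cursors c1@1 c2@3 c3@7, authorship 1.2...3
After op 2 (add_cursor(7)): buffer="pspjkvp" (len 7), cursors c1@1 c2@3 c3@7 c4@7, authorship 1.2...3
After op 3 (insert('y')): buffer="pyspyjkvpyy" (len 11), cursors c1@2 c2@5 c3@11 c4@11, authorship 11.22...334

Answer: pyspyjkvpyy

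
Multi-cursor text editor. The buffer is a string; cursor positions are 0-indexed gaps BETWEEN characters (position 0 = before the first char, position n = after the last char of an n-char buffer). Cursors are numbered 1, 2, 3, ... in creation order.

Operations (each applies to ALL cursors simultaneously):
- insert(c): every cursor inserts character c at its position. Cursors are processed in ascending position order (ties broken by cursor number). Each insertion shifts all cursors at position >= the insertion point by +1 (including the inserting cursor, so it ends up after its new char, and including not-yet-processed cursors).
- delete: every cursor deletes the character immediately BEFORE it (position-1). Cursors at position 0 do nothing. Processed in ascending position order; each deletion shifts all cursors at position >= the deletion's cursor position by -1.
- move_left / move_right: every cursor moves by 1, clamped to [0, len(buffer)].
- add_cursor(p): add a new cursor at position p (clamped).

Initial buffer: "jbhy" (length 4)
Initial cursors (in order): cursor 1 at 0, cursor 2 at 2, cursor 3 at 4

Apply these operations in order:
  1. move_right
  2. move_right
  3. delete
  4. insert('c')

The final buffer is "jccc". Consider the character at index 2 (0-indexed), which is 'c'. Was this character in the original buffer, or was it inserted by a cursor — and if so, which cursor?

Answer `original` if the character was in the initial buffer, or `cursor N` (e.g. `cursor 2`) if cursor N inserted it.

After op 1 (move_right): buffer="jbhy" (len 4), cursors c1@1 c2@3 c3@4, authorship ....
After op 2 (move_right): buffer="jbhy" (len 4), cursors c1@2 c2@4 c3@4, authorship ....
After op 3 (delete): buffer="j" (len 1), cursors c1@1 c2@1 c3@1, authorship .
After op 4 (insert('c')): buffer="jccc" (len 4), cursors c1@4 c2@4 c3@4, authorship .123
Authorship (.=original, N=cursor N): . 1 2 3
Index 2: author = 2

Answer: cursor 2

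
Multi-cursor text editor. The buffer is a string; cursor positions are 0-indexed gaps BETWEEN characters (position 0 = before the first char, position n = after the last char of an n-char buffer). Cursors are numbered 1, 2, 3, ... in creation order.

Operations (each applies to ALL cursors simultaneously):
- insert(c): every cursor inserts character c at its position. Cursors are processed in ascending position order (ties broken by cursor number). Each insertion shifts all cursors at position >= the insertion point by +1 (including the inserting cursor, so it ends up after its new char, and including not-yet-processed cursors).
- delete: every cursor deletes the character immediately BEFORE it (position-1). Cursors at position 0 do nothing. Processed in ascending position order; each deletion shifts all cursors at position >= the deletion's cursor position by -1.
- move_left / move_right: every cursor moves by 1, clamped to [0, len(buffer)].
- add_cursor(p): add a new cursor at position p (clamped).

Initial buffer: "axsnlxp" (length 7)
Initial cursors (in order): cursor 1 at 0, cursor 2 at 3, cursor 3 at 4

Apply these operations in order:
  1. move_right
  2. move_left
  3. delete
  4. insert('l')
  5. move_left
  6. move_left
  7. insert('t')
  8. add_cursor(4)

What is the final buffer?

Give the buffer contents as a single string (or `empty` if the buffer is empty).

After op 1 (move_right): buffer="axsnlxp" (len 7), cursors c1@1 c2@4 c3@5, authorship .......
After op 2 (move_left): buffer="axsnlxp" (len 7), cursors c1@0 c2@3 c3@4, authorship .......
After op 3 (delete): buffer="axlxp" (len 5), cursors c1@0 c2@2 c3@2, authorship .....
After op 4 (insert('l')): buffer="laxlllxp" (len 8), cursors c1@1 c2@5 c3@5, authorship 1..23...
After op 5 (move_left): buffer="laxlllxp" (len 8), cursors c1@0 c2@4 c3@4, authorship 1..23...
After op 6 (move_left): buffer="laxlllxp" (len 8), cursors c1@0 c2@3 c3@3, authorship 1..23...
After op 7 (insert('t')): buffer="tlaxttlllxp" (len 11), cursors c1@1 c2@6 c3@6, authorship 11..2323...
After op 8 (add_cursor(4)): buffer="tlaxttlllxp" (len 11), cursors c1@1 c4@4 c2@6 c3@6, authorship 11..2323...

Answer: tlaxttlllxp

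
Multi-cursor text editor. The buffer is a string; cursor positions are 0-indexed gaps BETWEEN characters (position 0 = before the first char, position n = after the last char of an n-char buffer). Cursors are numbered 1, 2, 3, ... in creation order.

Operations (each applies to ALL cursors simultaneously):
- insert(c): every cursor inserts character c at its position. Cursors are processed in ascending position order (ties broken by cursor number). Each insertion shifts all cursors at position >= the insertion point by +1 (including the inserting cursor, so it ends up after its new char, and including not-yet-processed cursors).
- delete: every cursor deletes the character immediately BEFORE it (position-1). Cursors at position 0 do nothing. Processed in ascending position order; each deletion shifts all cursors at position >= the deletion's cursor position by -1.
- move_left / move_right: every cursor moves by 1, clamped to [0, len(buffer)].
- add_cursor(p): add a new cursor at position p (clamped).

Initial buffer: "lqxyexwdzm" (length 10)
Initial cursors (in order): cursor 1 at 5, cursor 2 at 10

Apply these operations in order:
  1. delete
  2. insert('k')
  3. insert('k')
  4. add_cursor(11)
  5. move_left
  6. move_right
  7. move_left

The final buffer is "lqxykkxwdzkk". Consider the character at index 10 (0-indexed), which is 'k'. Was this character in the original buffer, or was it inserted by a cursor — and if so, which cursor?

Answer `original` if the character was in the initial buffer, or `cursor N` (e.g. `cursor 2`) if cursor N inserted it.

After op 1 (delete): buffer="lqxyxwdz" (len 8), cursors c1@4 c2@8, authorship ........
After op 2 (insert('k')): buffer="lqxykxwdzk" (len 10), cursors c1@5 c2@10, authorship ....1....2
After op 3 (insert('k')): buffer="lqxykkxwdzkk" (len 12), cursors c1@6 c2@12, authorship ....11....22
After op 4 (add_cursor(11)): buffer="lqxykkxwdzkk" (len 12), cursors c1@6 c3@11 c2@12, authorship ....11....22
After op 5 (move_left): buffer="lqxykkxwdzkk" (len 12), cursors c1@5 c3@10 c2@11, authorship ....11....22
After op 6 (move_right): buffer="lqxykkxwdzkk" (len 12), cursors c1@6 c3@11 c2@12, authorship ....11....22
After op 7 (move_left): buffer="lqxykkxwdzkk" (len 12), cursors c1@5 c3@10 c2@11, authorship ....11....22
Authorship (.=original, N=cursor N): . . . . 1 1 . . . . 2 2
Index 10: author = 2

Answer: cursor 2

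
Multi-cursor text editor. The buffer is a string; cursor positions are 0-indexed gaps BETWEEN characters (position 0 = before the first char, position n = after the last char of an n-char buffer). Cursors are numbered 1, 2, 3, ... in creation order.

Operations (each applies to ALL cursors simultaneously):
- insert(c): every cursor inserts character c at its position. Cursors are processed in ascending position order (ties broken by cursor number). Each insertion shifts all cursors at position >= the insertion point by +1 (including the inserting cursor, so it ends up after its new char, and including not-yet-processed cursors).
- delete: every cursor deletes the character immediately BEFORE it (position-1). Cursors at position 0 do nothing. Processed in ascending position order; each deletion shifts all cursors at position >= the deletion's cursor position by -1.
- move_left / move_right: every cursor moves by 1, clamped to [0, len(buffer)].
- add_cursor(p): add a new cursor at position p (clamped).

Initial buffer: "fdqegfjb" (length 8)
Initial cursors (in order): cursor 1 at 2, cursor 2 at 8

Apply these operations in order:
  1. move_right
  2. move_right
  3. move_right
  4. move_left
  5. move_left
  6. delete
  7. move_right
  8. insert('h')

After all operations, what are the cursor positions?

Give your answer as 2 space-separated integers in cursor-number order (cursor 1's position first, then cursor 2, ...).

After op 1 (move_right): buffer="fdqegfjb" (len 8), cursors c1@3 c2@8, authorship ........
After op 2 (move_right): buffer="fdqegfjb" (len 8), cursors c1@4 c2@8, authorship ........
After op 3 (move_right): buffer="fdqegfjb" (len 8), cursors c1@5 c2@8, authorship ........
After op 4 (move_left): buffer="fdqegfjb" (len 8), cursors c1@4 c2@7, authorship ........
After op 5 (move_left): buffer="fdqegfjb" (len 8), cursors c1@3 c2@6, authorship ........
After op 6 (delete): buffer="fdegjb" (len 6), cursors c1@2 c2@4, authorship ......
After op 7 (move_right): buffer="fdegjb" (len 6), cursors c1@3 c2@5, authorship ......
After op 8 (insert('h')): buffer="fdehgjhb" (len 8), cursors c1@4 c2@7, authorship ...1..2.

Answer: 4 7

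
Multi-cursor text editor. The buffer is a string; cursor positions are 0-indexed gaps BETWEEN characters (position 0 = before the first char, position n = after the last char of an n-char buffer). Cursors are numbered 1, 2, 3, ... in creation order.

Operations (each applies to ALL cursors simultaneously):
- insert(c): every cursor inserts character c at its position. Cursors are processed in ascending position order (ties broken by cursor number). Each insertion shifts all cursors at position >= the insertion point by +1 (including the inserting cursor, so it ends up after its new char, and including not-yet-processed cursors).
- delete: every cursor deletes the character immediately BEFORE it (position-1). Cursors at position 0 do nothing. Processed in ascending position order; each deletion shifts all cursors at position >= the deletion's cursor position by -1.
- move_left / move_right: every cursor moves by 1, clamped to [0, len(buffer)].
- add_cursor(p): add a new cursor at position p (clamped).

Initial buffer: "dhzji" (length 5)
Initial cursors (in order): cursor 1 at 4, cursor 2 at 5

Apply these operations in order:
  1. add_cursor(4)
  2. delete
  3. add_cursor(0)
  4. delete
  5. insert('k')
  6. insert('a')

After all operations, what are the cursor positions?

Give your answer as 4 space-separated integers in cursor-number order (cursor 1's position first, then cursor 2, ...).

After op 1 (add_cursor(4)): buffer="dhzji" (len 5), cursors c1@4 c3@4 c2@5, authorship .....
After op 2 (delete): buffer="dh" (len 2), cursors c1@2 c2@2 c3@2, authorship ..
After op 3 (add_cursor(0)): buffer="dh" (len 2), cursors c4@0 c1@2 c2@2 c3@2, authorship ..
After op 4 (delete): buffer="" (len 0), cursors c1@0 c2@0 c3@0 c4@0, authorship 
After op 5 (insert('k')): buffer="kkkk" (len 4), cursors c1@4 c2@4 c3@4 c4@4, authorship 1234
After op 6 (insert('a')): buffer="kkkkaaaa" (len 8), cursors c1@8 c2@8 c3@8 c4@8, authorship 12341234

Answer: 8 8 8 8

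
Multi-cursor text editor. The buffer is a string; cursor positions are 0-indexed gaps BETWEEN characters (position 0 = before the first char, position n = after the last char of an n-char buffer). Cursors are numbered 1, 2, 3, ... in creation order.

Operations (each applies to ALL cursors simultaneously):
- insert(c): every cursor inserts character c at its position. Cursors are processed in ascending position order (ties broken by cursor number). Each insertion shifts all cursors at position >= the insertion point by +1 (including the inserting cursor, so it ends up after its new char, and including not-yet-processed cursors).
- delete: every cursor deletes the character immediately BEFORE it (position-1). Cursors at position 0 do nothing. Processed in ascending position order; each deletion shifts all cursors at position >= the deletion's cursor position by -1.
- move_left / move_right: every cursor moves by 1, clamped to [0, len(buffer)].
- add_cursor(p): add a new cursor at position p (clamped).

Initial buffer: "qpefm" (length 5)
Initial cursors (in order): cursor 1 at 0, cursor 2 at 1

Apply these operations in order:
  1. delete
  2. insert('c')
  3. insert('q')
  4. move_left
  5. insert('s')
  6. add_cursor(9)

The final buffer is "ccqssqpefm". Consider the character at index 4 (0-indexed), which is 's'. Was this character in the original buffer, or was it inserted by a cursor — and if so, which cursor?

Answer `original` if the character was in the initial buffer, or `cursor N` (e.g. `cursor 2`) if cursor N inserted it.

Answer: cursor 2

Derivation:
After op 1 (delete): buffer="pefm" (len 4), cursors c1@0 c2@0, authorship ....
After op 2 (insert('c')): buffer="ccpefm" (len 6), cursors c1@2 c2@2, authorship 12....
After op 3 (insert('q')): buffer="ccqqpefm" (len 8), cursors c1@4 c2@4, authorship 1212....
After op 4 (move_left): buffer="ccqqpefm" (len 8), cursors c1@3 c2@3, authorship 1212....
After op 5 (insert('s')): buffer="ccqssqpefm" (len 10), cursors c1@5 c2@5, authorship 121122....
After op 6 (add_cursor(9)): buffer="ccqssqpefm" (len 10), cursors c1@5 c2@5 c3@9, authorship 121122....
Authorship (.=original, N=cursor N): 1 2 1 1 2 2 . . . .
Index 4: author = 2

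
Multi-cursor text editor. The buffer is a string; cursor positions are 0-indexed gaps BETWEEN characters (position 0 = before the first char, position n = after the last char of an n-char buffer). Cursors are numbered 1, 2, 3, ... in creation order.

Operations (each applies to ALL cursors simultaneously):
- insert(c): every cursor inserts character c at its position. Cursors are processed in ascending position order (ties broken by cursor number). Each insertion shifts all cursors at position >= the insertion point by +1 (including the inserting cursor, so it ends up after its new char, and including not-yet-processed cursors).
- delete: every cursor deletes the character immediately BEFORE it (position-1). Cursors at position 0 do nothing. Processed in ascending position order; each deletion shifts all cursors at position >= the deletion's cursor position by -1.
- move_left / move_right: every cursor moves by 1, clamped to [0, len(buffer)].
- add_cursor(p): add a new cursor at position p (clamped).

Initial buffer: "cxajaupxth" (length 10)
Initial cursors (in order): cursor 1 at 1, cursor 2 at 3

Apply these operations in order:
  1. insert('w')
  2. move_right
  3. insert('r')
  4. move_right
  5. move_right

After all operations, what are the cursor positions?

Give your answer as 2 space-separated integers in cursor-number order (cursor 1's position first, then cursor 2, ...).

After op 1 (insert('w')): buffer="cwxawjaupxth" (len 12), cursors c1@2 c2@5, authorship .1..2.......
After op 2 (move_right): buffer="cwxawjaupxth" (len 12), cursors c1@3 c2@6, authorship .1..2.......
After op 3 (insert('r')): buffer="cwxrawjraupxth" (len 14), cursors c1@4 c2@8, authorship .1.1.2.2......
After op 4 (move_right): buffer="cwxrawjraupxth" (len 14), cursors c1@5 c2@9, authorship .1.1.2.2......
After op 5 (move_right): buffer="cwxrawjraupxth" (len 14), cursors c1@6 c2@10, authorship .1.1.2.2......

Answer: 6 10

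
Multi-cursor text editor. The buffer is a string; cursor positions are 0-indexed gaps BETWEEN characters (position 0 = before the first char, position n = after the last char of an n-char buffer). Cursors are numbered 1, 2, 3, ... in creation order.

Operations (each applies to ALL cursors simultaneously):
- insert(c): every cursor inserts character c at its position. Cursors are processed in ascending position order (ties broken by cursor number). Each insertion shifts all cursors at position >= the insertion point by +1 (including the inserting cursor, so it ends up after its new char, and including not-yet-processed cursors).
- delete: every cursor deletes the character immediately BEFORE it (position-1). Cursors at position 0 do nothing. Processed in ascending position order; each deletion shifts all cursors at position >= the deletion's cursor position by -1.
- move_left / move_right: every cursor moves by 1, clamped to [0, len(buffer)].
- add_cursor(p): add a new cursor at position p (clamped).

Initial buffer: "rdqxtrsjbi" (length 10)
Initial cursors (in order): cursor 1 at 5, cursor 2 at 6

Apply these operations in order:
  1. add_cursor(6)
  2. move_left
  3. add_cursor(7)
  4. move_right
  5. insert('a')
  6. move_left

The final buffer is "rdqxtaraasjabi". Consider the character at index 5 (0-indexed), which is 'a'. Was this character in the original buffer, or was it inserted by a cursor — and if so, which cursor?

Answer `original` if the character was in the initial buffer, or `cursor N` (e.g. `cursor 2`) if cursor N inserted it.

After op 1 (add_cursor(6)): buffer="rdqxtrsjbi" (len 10), cursors c1@5 c2@6 c3@6, authorship ..........
After op 2 (move_left): buffer="rdqxtrsjbi" (len 10), cursors c1@4 c2@5 c3@5, authorship ..........
After op 3 (add_cursor(7)): buffer="rdqxtrsjbi" (len 10), cursors c1@4 c2@5 c3@5 c4@7, authorship ..........
After op 4 (move_right): buffer="rdqxtrsjbi" (len 10), cursors c1@5 c2@6 c3@6 c4@8, authorship ..........
After op 5 (insert('a')): buffer="rdqxtaraasjabi" (len 14), cursors c1@6 c2@9 c3@9 c4@12, authorship .....1.23..4..
After op 6 (move_left): buffer="rdqxtaraasjabi" (len 14), cursors c1@5 c2@8 c3@8 c4@11, authorship .....1.23..4..
Authorship (.=original, N=cursor N): . . . . . 1 . 2 3 . . 4 . .
Index 5: author = 1

Answer: cursor 1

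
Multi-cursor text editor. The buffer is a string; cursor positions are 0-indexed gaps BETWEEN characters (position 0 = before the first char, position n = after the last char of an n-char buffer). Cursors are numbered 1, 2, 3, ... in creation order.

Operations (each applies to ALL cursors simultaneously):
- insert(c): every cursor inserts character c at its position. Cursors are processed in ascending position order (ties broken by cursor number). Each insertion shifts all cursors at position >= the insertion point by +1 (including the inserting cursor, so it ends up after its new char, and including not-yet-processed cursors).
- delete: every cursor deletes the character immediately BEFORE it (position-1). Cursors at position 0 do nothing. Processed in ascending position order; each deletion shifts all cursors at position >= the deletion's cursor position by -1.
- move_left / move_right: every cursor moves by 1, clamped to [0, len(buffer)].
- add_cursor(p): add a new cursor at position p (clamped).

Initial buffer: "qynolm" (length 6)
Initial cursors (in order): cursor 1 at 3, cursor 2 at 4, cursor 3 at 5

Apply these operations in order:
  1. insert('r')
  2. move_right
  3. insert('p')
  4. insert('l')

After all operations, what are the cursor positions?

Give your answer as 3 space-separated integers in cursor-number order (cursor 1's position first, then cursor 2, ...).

After op 1 (insert('r')): buffer="qynrorlrm" (len 9), cursors c1@4 c2@6 c3@8, authorship ...1.2.3.
After op 2 (move_right): buffer="qynrorlrm" (len 9), cursors c1@5 c2@7 c3@9, authorship ...1.2.3.
After op 3 (insert('p')): buffer="qynroprlprmp" (len 12), cursors c1@6 c2@9 c3@12, authorship ...1.12.23.3
After op 4 (insert('l')): buffer="qynroplrlplrmpl" (len 15), cursors c1@7 c2@11 c3@15, authorship ...1.112.223.33

Answer: 7 11 15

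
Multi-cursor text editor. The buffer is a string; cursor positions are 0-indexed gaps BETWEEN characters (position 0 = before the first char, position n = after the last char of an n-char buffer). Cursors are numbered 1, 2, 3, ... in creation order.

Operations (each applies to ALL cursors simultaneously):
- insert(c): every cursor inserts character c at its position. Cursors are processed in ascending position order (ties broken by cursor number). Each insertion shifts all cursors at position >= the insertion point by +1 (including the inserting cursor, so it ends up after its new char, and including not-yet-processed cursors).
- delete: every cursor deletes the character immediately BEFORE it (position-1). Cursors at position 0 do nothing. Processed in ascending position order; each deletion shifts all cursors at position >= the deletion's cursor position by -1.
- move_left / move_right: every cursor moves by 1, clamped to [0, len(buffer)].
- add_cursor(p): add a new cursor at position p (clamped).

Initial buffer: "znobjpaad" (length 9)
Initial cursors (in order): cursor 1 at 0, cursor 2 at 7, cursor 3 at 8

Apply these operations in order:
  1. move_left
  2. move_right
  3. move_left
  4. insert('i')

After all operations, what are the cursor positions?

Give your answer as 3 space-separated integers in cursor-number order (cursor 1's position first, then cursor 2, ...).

Answer: 1 8 10

Derivation:
After op 1 (move_left): buffer="znobjpaad" (len 9), cursors c1@0 c2@6 c3@7, authorship .........
After op 2 (move_right): buffer="znobjpaad" (len 9), cursors c1@1 c2@7 c3@8, authorship .........
After op 3 (move_left): buffer="znobjpaad" (len 9), cursors c1@0 c2@6 c3@7, authorship .........
After op 4 (insert('i')): buffer="iznobjpiaiad" (len 12), cursors c1@1 c2@8 c3@10, authorship 1......2.3..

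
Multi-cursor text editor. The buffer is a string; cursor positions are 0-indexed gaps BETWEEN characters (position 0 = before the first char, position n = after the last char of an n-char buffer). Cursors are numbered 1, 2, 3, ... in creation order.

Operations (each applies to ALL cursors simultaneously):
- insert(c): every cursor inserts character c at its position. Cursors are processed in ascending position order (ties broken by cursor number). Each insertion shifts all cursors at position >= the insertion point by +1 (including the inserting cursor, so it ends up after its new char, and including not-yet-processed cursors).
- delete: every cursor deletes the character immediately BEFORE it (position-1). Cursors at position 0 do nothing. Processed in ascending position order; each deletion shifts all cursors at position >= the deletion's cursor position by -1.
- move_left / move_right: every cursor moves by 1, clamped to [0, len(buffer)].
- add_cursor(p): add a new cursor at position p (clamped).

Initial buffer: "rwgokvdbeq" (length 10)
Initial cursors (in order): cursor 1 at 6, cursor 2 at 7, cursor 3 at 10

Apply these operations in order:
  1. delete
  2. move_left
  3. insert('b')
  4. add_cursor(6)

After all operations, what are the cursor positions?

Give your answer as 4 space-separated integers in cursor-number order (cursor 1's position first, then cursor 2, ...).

Answer: 6 6 9 6

Derivation:
After op 1 (delete): buffer="rwgokbe" (len 7), cursors c1@5 c2@5 c3@7, authorship .......
After op 2 (move_left): buffer="rwgokbe" (len 7), cursors c1@4 c2@4 c3@6, authorship .......
After op 3 (insert('b')): buffer="rwgobbkbbe" (len 10), cursors c1@6 c2@6 c3@9, authorship ....12..3.
After op 4 (add_cursor(6)): buffer="rwgobbkbbe" (len 10), cursors c1@6 c2@6 c4@6 c3@9, authorship ....12..3.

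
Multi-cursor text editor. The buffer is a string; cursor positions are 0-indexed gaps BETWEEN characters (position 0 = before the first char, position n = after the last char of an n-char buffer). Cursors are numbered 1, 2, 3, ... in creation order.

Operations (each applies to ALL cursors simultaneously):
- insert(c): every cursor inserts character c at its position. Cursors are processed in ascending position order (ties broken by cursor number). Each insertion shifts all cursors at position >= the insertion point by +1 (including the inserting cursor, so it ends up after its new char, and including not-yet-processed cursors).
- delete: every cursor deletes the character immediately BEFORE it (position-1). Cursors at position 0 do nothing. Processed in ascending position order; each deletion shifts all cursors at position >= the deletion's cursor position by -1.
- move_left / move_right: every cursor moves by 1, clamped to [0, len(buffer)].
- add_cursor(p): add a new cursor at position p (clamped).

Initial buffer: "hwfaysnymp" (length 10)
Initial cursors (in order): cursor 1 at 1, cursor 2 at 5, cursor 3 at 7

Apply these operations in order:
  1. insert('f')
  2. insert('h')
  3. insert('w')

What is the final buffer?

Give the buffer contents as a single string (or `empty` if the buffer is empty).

After op 1 (insert('f')): buffer="hfwfayfsnfymp" (len 13), cursors c1@2 c2@7 c3@10, authorship .1....2..3...
After op 2 (insert('h')): buffer="hfhwfayfhsnfhymp" (len 16), cursors c1@3 c2@9 c3@13, authorship .11....22..33...
After op 3 (insert('w')): buffer="hfhwwfayfhwsnfhwymp" (len 19), cursors c1@4 c2@11 c3@16, authorship .111....222..333...

Answer: hfhwwfayfhwsnfhwymp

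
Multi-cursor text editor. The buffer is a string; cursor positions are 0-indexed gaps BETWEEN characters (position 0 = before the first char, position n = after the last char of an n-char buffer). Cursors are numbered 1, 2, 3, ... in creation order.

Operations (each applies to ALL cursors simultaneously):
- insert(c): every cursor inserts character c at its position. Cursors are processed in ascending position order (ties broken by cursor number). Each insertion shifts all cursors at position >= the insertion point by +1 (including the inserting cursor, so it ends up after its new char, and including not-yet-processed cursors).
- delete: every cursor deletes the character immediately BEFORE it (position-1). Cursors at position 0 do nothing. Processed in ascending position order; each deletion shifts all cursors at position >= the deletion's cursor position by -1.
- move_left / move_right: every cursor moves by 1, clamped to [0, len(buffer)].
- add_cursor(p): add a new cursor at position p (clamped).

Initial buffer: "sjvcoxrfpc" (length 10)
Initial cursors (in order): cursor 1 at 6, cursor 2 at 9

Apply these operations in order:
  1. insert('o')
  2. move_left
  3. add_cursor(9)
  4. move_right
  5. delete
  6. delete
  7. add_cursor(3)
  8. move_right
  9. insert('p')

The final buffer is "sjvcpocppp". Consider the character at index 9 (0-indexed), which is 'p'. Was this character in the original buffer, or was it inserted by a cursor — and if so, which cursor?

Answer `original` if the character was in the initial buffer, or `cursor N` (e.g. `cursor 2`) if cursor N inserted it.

Answer: cursor 3

Derivation:
After op 1 (insert('o')): buffer="sjvcoxorfpoc" (len 12), cursors c1@7 c2@11, authorship ......1...2.
After op 2 (move_left): buffer="sjvcoxorfpoc" (len 12), cursors c1@6 c2@10, authorship ......1...2.
After op 3 (add_cursor(9)): buffer="sjvcoxorfpoc" (len 12), cursors c1@6 c3@9 c2@10, authorship ......1...2.
After op 4 (move_right): buffer="sjvcoxorfpoc" (len 12), cursors c1@7 c3@10 c2@11, authorship ......1...2.
After op 5 (delete): buffer="sjvcoxrfc" (len 9), cursors c1@6 c2@8 c3@8, authorship .........
After op 6 (delete): buffer="sjvcoc" (len 6), cursors c1@5 c2@5 c3@5, authorship ......
After op 7 (add_cursor(3)): buffer="sjvcoc" (len 6), cursors c4@3 c1@5 c2@5 c3@5, authorship ......
After op 8 (move_right): buffer="sjvcoc" (len 6), cursors c4@4 c1@6 c2@6 c3@6, authorship ......
After op 9 (insert('p')): buffer="sjvcpocppp" (len 10), cursors c4@5 c1@10 c2@10 c3@10, authorship ....4..123
Authorship (.=original, N=cursor N): . . . . 4 . . 1 2 3
Index 9: author = 3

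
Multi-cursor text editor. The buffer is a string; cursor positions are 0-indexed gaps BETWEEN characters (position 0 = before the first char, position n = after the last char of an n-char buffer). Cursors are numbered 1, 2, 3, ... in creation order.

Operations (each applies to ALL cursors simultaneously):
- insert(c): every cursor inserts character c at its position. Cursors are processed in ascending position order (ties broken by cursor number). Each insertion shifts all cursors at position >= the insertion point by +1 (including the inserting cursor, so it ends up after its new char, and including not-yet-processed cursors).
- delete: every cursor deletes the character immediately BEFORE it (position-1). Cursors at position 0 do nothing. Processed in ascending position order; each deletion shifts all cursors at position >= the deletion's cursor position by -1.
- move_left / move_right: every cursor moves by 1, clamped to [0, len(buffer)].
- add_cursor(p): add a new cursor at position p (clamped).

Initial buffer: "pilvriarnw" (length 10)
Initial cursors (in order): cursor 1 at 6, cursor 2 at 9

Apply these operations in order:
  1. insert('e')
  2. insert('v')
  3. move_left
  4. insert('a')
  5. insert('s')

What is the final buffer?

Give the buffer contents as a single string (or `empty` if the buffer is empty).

Answer: pilvrieasvarneasvw

Derivation:
After op 1 (insert('e')): buffer="pilvriearnew" (len 12), cursors c1@7 c2@11, authorship ......1...2.
After op 2 (insert('v')): buffer="pilvrievarnevw" (len 14), cursors c1@8 c2@13, authorship ......11...22.
After op 3 (move_left): buffer="pilvrievarnevw" (len 14), cursors c1@7 c2@12, authorship ......11...22.
After op 4 (insert('a')): buffer="pilvrieavarneavw" (len 16), cursors c1@8 c2@14, authorship ......111...222.
After op 5 (insert('s')): buffer="pilvrieasvarneasvw" (len 18), cursors c1@9 c2@16, authorship ......1111...2222.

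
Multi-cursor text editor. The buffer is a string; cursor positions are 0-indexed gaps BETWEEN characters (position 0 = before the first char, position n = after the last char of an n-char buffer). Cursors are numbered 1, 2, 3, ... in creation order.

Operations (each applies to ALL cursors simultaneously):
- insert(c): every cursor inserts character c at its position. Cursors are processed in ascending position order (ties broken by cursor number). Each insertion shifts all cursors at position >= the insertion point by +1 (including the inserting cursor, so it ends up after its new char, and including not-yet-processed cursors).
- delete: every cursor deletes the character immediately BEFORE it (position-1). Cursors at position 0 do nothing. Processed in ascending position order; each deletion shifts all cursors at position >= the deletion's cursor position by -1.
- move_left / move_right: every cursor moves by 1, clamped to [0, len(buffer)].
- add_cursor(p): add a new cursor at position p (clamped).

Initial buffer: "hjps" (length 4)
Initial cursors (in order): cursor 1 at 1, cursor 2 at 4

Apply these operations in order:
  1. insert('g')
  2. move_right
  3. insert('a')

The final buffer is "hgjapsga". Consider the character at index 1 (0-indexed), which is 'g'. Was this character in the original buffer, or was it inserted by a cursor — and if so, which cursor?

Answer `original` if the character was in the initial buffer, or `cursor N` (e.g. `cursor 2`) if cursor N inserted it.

After op 1 (insert('g')): buffer="hgjpsg" (len 6), cursors c1@2 c2@6, authorship .1...2
After op 2 (move_right): buffer="hgjpsg" (len 6), cursors c1@3 c2@6, authorship .1...2
After op 3 (insert('a')): buffer="hgjapsga" (len 8), cursors c1@4 c2@8, authorship .1.1..22
Authorship (.=original, N=cursor N): . 1 . 1 . . 2 2
Index 1: author = 1

Answer: cursor 1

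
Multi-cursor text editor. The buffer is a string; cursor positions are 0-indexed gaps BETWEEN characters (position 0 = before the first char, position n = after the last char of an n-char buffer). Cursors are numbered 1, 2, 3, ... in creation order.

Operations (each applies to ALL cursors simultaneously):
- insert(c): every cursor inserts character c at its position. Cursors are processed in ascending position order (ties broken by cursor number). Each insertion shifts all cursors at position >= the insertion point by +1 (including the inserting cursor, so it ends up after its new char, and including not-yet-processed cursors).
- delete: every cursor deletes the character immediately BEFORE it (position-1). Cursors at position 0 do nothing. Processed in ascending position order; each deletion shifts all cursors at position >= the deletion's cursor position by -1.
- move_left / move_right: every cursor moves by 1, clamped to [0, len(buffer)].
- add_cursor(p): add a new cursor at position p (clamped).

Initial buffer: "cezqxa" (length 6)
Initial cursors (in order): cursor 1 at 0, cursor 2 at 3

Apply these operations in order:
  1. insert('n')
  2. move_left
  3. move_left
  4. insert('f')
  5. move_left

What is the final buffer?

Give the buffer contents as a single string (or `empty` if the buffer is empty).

Answer: fncefznqxa

Derivation:
After op 1 (insert('n')): buffer="nceznqxa" (len 8), cursors c1@1 c2@5, authorship 1...2...
After op 2 (move_left): buffer="nceznqxa" (len 8), cursors c1@0 c2@4, authorship 1...2...
After op 3 (move_left): buffer="nceznqxa" (len 8), cursors c1@0 c2@3, authorship 1...2...
After op 4 (insert('f')): buffer="fncefznqxa" (len 10), cursors c1@1 c2@5, authorship 11..2.2...
After op 5 (move_left): buffer="fncefznqxa" (len 10), cursors c1@0 c2@4, authorship 11..2.2...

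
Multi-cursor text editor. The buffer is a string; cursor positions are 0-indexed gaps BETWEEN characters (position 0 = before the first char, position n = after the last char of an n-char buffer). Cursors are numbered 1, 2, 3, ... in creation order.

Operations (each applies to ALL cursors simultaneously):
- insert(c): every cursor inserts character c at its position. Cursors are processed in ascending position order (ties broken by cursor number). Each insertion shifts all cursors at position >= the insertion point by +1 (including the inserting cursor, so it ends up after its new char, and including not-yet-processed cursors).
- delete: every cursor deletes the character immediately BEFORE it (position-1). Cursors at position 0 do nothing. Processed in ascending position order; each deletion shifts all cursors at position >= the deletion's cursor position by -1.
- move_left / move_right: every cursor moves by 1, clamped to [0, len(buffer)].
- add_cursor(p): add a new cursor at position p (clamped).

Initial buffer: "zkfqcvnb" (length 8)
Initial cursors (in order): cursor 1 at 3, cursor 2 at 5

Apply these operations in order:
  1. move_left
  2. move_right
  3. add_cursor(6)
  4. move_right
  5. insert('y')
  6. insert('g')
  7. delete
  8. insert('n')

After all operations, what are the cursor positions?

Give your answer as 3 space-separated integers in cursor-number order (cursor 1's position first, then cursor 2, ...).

Answer: 6 10 13

Derivation:
After op 1 (move_left): buffer="zkfqcvnb" (len 8), cursors c1@2 c2@4, authorship ........
After op 2 (move_right): buffer="zkfqcvnb" (len 8), cursors c1@3 c2@5, authorship ........
After op 3 (add_cursor(6)): buffer="zkfqcvnb" (len 8), cursors c1@3 c2@5 c3@6, authorship ........
After op 4 (move_right): buffer="zkfqcvnb" (len 8), cursors c1@4 c2@6 c3@7, authorship ........
After op 5 (insert('y')): buffer="zkfqycvynyb" (len 11), cursors c1@5 c2@8 c3@10, authorship ....1..2.3.
After op 6 (insert('g')): buffer="zkfqygcvygnygb" (len 14), cursors c1@6 c2@10 c3@13, authorship ....11..22.33.
After op 7 (delete): buffer="zkfqycvynyb" (len 11), cursors c1@5 c2@8 c3@10, authorship ....1..2.3.
After op 8 (insert('n')): buffer="zkfqyncvynnynb" (len 14), cursors c1@6 c2@10 c3@13, authorship ....11..22.33.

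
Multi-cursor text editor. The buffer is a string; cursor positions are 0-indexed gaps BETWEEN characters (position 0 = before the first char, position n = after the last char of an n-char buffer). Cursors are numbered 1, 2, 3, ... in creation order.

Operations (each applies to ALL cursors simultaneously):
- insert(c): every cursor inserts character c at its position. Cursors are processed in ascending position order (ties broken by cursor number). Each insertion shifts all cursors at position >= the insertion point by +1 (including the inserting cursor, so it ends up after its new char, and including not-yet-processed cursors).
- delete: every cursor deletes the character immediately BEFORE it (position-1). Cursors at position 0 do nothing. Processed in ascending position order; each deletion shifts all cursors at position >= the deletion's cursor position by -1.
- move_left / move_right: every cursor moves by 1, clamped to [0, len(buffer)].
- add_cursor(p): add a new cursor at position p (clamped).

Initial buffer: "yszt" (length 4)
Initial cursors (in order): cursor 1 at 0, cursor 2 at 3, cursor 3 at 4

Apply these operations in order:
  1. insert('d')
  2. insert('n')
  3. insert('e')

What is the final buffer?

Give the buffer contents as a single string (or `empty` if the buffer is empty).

Answer: dneyszdnetdne

Derivation:
After op 1 (insert('d')): buffer="dyszdtd" (len 7), cursors c1@1 c2@5 c3@7, authorship 1...2.3
After op 2 (insert('n')): buffer="dnyszdntdn" (len 10), cursors c1@2 c2@7 c3@10, authorship 11...22.33
After op 3 (insert('e')): buffer="dneyszdnetdne" (len 13), cursors c1@3 c2@9 c3@13, authorship 111...222.333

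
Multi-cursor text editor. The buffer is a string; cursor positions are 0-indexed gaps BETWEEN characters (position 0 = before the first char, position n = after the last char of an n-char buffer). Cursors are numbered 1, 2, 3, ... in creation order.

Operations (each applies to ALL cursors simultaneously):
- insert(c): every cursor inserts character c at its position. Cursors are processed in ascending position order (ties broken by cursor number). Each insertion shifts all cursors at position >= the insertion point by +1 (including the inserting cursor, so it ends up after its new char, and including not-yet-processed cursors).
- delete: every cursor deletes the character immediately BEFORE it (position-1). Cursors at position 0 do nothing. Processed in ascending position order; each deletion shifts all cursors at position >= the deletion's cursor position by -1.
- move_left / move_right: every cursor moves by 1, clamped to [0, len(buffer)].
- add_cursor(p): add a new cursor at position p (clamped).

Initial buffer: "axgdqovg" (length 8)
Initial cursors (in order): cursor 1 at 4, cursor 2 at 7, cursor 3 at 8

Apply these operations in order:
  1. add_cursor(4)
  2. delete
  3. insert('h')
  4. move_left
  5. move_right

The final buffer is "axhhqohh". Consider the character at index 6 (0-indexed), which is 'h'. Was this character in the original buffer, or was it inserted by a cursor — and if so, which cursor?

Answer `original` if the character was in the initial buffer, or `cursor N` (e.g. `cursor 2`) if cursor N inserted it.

Answer: cursor 2

Derivation:
After op 1 (add_cursor(4)): buffer="axgdqovg" (len 8), cursors c1@4 c4@4 c2@7 c3@8, authorship ........
After op 2 (delete): buffer="axqo" (len 4), cursors c1@2 c4@2 c2@4 c3@4, authorship ....
After op 3 (insert('h')): buffer="axhhqohh" (len 8), cursors c1@4 c4@4 c2@8 c3@8, authorship ..14..23
After op 4 (move_left): buffer="axhhqohh" (len 8), cursors c1@3 c4@3 c2@7 c3@7, authorship ..14..23
After op 5 (move_right): buffer="axhhqohh" (len 8), cursors c1@4 c4@4 c2@8 c3@8, authorship ..14..23
Authorship (.=original, N=cursor N): . . 1 4 . . 2 3
Index 6: author = 2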